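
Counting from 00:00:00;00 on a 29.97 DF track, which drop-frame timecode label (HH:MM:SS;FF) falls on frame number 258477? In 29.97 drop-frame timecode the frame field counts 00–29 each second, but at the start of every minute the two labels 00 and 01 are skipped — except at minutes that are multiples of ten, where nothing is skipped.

02:23:44;15

Ten DF minutes hold 17982 frames, so frame 258477 lies in block 14 (frames 251748–269729) with 6729 frames into that block.
The block's first minute is 1800 frames and the rest 1798 each; 6729 frames reaches minute 3, so 14 × 18 + 3 × 2 = 258 labels have been skipped so far.
Adding those back, label number 258477 + 258 = 258735 at 30 labels/s is 8624 s + 15 f = 2 h 23 min 44 s frame 15, i.e. 02:23:44;15.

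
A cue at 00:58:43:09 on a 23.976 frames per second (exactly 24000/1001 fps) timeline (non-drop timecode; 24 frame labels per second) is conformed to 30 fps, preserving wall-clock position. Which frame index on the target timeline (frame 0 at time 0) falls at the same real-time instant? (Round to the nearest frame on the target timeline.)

Source frame index: (0×3600 + 58×60 + 43) × 24 + 9 = 84561.
Real time: 84561 / (24000/1001) = 28215187/8000 s.
Target frame: (28215187/8000) × (30) = 84645561/800 ≈ 105806.951 → 105807.

frame 105807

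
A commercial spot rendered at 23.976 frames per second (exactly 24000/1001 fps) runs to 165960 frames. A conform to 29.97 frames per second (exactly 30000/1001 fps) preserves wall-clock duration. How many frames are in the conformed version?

Target frames = source frames × (target rate / source rate) = 165960 × (30000/1001)/(24000/1001) = 165960 × 5/4 = 207450.

207450 frames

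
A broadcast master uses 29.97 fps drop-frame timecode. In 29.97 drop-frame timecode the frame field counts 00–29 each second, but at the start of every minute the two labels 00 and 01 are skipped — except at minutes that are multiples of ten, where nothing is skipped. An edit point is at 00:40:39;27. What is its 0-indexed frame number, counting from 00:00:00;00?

As if non-drop at 30 labels/s: (0 × 3600 + 40 × 60 + 39) × 30 + 27 = 73197.
Minute boundaries passed: 40; those not divisible by 10: 40 − 4 = 36; dropped labels = 2 × 36 = 72.
Actual frame index = 73197 − 72 = 73125.

73125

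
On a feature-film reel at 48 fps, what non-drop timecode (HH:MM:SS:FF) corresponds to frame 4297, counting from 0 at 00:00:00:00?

00:01:29:25

4297 ÷ 48 = 89 full seconds, remainder 25 frames.
89 s = 0 h 1 min 29 s.
Timecode: 00:01:29:25.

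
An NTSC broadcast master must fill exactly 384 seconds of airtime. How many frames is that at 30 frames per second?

11520 frames

Frames = 384 × 30 = 11520.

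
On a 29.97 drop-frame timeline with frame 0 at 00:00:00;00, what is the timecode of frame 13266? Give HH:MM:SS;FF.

Each 10-minute DF block holds 10 × 60 × 30 − 9 × 2 = 17982 frames. 13266 ÷ 17982 → 0 full blocks, remainder 13266.
Within the partial block the first minute is 1800 frames and each further minute 1798, so 7 further minute boundaries passed. Total skipped labels = 18 × 0 + 2 × 7 = 14.
Non-drop label index = 13266 + 14 = 13280; at 30 labels/s that is 00:07:22:20, i.e. DF 00:07:22;20.

00:07:22;20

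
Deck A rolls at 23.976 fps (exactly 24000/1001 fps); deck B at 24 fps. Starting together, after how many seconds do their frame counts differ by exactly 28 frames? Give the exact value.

The gap grows by |24 − 24000/1001| = 24/1001 frames per second.
Time for a 28-frame gap: 28 ÷ (24/1001) = 7007/6 s.

7007/6 seconds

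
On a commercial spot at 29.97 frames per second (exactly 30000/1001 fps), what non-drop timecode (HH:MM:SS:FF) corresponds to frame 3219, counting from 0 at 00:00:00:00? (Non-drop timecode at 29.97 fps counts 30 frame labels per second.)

3219 ÷ 30 = 107 full seconds, remainder 9 frames.
107 s = 0 h 1 min 47 s.
Timecode: 00:01:47:09.

00:01:47:09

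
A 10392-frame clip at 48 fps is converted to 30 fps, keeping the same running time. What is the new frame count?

6495 frames

Target frames = source frames × (target rate / source rate) = 10392 × (30)/(48) = 10392 × 5/8 = 6495.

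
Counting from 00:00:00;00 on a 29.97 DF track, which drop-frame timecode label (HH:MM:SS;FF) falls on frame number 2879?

Each 10-minute DF block holds 10 × 60 × 30 − 9 × 2 = 17982 frames. 2879 ÷ 17982 → 0 full blocks, remainder 2879.
Within the partial block the first minute is 1800 frames and each further minute 1798, so 1 further minute boundary passed. Total skipped labels = 18 × 0 + 2 × 1 = 2.
Non-drop label index = 2879 + 2 = 2881; at 30 labels/s that is 00:01:36:01, i.e. DF 00:01:36;01.

00:01:36;01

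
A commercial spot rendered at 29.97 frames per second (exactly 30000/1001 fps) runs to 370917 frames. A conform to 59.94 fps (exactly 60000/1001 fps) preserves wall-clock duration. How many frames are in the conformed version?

741834 frames

Frames at target rate = 370917 × (60000/1001) / (30000/1001) = 741834.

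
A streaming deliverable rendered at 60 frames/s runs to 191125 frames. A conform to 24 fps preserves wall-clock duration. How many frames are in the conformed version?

76450 frames

Target frames = source frames × (target rate / source rate) = 191125 × (24)/(60) = 191125 × 2/5 = 76450.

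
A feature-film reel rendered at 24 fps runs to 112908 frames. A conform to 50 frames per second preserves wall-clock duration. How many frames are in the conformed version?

235225 frames

Target frames = source frames × (target rate / source rate) = 112908 × (50)/(24) = 112908 × 25/12 = 235225.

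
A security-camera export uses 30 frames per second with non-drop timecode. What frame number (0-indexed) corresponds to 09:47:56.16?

Total seconds to the label: (9 × 3600 + 47 × 60 + 56) = 35276.
Frame index = 35276 × 30 + 16 = 1058296.

1058296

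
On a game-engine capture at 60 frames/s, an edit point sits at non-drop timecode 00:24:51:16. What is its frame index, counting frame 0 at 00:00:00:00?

frame 89476

Total seconds to the label: (0 × 3600 + 24 × 60 + 51) = 1491.
Frame index = 1491 × 60 + 16 = 89476.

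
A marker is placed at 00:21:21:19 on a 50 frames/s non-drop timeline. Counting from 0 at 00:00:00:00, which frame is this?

Total seconds to the label: (0 × 3600 + 21 × 60 + 21) = 1281.
Frame index = 1281 × 50 + 19 = 64069.

frame 64069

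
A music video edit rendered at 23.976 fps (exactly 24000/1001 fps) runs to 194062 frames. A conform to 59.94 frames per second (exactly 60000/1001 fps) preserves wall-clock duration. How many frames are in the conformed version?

485155 frames

Target frames = source frames × (target rate / source rate) = 194062 × (60000/1001)/(24000/1001) = 194062 × 5/2 = 485155.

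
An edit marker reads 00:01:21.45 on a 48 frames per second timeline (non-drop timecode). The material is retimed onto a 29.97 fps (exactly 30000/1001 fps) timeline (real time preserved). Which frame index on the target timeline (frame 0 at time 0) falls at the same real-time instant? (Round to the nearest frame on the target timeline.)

Source frame index: (0×3600 + 1×60 + 21) × 48 + 45 = 3933.
Real time: 3933 / (48) = 1311/16 s.
Target frame: (1311/16) × (30000/1001) = 2458125/1001 ≈ 2455.669 → 2456.

frame 2456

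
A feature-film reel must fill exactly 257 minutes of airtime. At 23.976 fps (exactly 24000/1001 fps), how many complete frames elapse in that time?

369710 frames

257 min = 15420 s.
Frames = 15420 × 24000/1001 = 370080000/1001 ≈ 369710.2897.
Complete frames: 369710.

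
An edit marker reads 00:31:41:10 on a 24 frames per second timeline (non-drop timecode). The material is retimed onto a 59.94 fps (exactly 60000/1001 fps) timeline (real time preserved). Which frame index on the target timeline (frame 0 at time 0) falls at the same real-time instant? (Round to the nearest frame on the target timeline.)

frame 113971

Source frame index: (0×3600 + 31×60 + 41) × 24 + 10 = 45634.
Real time: 45634 / (24) = 22817/12 s.
Target frame: (22817/12) × (60000/1001) = 114085000/1001 ≈ 113971.029 → 113971.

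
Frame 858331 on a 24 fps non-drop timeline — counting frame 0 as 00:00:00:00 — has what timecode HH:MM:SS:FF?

858331 ÷ 24 = 35763 full seconds, remainder 19 frames.
35763 s = 9 h 56 min 3 s.
Timecode: 09:56:03:19.

09:56:03:19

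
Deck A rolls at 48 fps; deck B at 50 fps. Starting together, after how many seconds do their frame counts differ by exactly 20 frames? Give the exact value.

10 seconds

The gap grows by |50 − 48| = 2 frames per second.
Time for a 20-frame gap: 20 ÷ (2) = 10 s.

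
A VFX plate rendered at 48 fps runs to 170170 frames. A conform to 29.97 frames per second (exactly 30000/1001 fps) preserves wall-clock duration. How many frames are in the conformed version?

106250 frames

Target frames = source frames × (target rate / source rate) = 170170 × (30000/1001)/(48) = 170170 × 625/1001 = 106250.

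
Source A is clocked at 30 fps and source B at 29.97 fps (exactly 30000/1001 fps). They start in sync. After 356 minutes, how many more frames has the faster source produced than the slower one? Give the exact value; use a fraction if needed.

356 min = 21360 s.
A emits 30 × 21360 = 640800 frames; B emits 30000/1001 × 21360 = 640800000/1001.
Difference = 640800/1001 frames (≈ 640.1598); B is behind A.

640800/1001 frames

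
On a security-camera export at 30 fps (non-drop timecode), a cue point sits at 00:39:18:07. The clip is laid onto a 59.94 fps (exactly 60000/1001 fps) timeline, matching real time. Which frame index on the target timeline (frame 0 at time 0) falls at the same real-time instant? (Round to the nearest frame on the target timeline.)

Source frame index: (0×3600 + 39×60 + 18) × 30 + 7 = 70747.
Real time: 70747 / (30) = 70747/30 s.
Target frame: (70747/30) × (60000/1001) = 141494000/1001 ≈ 141352.647 → 141353.

frame 141353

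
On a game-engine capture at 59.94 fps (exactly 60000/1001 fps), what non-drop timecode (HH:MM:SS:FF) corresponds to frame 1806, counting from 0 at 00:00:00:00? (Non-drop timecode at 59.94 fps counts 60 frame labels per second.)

1806 ÷ 60 = 30 full seconds, remainder 6 frames.
30 s = 0 h 0 min 30 s.
Timecode: 00:00:30:06.

00:00:30:06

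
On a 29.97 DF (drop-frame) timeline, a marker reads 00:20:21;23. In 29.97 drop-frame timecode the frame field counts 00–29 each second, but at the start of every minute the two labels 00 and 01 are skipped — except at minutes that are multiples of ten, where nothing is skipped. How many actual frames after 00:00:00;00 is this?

36617

Complete 10-minute blocks: 2, each 17982 frames → 35964.
Remaining 0 whole minutes in the current block: 0 frames.
Within the current minute: 21 × 30 + 23 = 653. Total = 35964 + 0 + 653 = 36617.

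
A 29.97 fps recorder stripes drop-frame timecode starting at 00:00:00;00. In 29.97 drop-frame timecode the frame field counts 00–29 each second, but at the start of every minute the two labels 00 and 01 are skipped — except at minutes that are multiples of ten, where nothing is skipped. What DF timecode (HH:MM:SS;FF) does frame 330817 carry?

Ten DF minutes hold 17982 frames, so frame 330817 lies in block 18 (frames 323676–341657) with 7141 frames into that block.
The block's first minute is 1800 frames and the rest 1798 each; 7141 frames reaches minute 3, so 18 × 18 + 3 × 2 = 330 labels have been skipped so far.
Adding those back, label number 330817 + 330 = 331147 at 30 labels/s is 11038 s + 7 f = 3 h 3 min 58 s frame 7, i.e. 03:03:58;07.

03:03:58;07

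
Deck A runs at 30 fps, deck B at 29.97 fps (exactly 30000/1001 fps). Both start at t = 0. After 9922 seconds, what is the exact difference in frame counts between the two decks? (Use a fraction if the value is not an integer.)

A emits 30 × 9922 = 297660 frames; B emits 30000/1001 × 9922 = 27060000/91.
Difference = 27060/91 frames (≈ 297.3626); B is behind A.

27060/91 frames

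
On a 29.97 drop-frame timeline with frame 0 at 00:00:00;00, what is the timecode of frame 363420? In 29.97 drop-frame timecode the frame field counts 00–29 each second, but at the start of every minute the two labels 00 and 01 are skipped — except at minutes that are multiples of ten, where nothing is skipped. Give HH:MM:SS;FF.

03:22:06;04

Ten DF minutes hold 17982 frames, so frame 363420 lies in block 20 (frames 359640–377621) with 3780 frames into that block.
The block's first minute is 1800 frames and the rest 1798 each; 3780 frames reaches minute 2, so 20 × 18 + 2 × 2 = 364 labels have been skipped so far.
Adding those back, label number 363420 + 364 = 363784 at 30 labels/s is 12126 s + 4 f = 3 h 22 min 6 s frame 4, i.e. 03:22:06;04.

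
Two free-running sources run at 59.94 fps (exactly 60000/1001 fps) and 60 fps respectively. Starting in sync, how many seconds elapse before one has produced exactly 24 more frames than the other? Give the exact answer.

400.4 seconds

The gap grows by |60 − 60000/1001| = 60/1001 frames per second.
Time for a 24-frame gap: 24 ÷ (60/1001) = 400.4 s.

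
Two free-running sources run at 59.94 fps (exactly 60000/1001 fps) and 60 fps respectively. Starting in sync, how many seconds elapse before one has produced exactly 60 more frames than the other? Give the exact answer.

The gap grows by |60 − 60000/1001| = 60/1001 frames per second.
Time for a 60-frame gap: 60 ÷ (60/1001) = 1001 s.

1001 seconds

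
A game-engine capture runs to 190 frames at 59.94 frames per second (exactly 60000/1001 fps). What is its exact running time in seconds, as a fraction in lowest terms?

19019/6000 seconds

Running time = 190 ÷ (60000/1001) = 190 × 1001/60000 = 19019/6000 s.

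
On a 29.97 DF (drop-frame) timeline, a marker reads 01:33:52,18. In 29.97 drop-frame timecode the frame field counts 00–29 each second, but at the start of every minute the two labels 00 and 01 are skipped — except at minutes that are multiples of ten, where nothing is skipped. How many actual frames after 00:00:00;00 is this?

As if non-drop at 30 labels/s: (1 × 3600 + 33 × 60 + 52) × 30 + 18 = 168978.
Minute boundaries passed: 93; those not divisible by 10: 93 − 9 = 84; dropped labels = 2 × 84 = 168.
Actual frame index = 168978 − 168 = 168810.

168810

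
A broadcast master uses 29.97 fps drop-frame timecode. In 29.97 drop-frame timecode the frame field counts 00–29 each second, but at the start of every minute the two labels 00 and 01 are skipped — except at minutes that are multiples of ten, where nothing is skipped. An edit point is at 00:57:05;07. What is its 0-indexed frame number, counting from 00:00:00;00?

102653

As if non-drop at 30 labels/s: (0 × 3600 + 57 × 60 + 5) × 30 + 7 = 102757.
Minute boundaries passed: 57; those not divisible by 10: 57 − 5 = 52; dropped labels = 2 × 52 = 104.
Actual frame index = 102757 − 104 = 102653.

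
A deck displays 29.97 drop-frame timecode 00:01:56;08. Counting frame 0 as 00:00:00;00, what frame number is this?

As if non-drop at 30 labels/s: (0 × 3600 + 1 × 60 + 56) × 30 + 8 = 3488.
Minute boundaries passed: 1; those not divisible by 10: 1 − 0 = 1; dropped labels = 2 × 1 = 2.
Actual frame index = 3488 − 2 = 3486.

3486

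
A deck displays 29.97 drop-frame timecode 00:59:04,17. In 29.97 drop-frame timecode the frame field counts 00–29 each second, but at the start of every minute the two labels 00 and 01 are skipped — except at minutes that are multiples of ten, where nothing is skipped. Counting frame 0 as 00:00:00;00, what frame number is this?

106229

As if non-drop at 30 labels/s: (0 × 3600 + 59 × 60 + 4) × 30 + 17 = 106337.
Minute boundaries passed: 59; those not divisible by 10: 59 − 5 = 54; dropped labels = 2 × 54 = 108.
Actual frame index = 106337 − 108 = 106229.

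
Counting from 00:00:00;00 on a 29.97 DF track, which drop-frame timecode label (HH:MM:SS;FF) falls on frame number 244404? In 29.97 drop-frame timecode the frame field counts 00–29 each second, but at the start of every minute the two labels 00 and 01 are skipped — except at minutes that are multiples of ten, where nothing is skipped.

02:15:54;28

Each 10-minute DF block holds 10 × 60 × 30 − 9 × 2 = 17982 frames. 244404 ÷ 17982 → 13 full blocks, remainder 10638.
Within the partial block the first minute is 1800 frames and each further minute 1798, so 5 further minute boundaries passed. Total skipped labels = 18 × 13 + 2 × 5 = 244.
Non-drop label index = 244404 + 244 = 244648; at 30 labels/s that is 02:15:54:28, i.e. DF 02:15:54;28.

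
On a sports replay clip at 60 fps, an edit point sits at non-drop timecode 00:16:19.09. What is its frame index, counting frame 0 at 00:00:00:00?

58749

Total seconds to the label: (0 × 3600 + 16 × 60 + 19) = 979.
Frame index = 979 × 60 + 9 = 58749.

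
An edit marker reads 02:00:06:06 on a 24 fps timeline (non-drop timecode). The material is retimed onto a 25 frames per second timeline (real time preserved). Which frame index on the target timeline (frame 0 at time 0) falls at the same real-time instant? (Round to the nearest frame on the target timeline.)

Source frame index: (2×3600 + 0×60 + 6) × 24 + 6 = 172950.
Real time: 172950 / (24) = 28825/4 s.
Target frame: (28825/4) × (25) = 720625/4 ≈ 180156.250 → 180156.

frame 180156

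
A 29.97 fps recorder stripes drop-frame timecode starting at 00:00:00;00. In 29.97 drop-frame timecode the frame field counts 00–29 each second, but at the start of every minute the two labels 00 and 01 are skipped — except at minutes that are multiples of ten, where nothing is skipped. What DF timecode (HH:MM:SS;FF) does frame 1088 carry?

00:00:36;08

Each 10-minute DF block holds 10 × 60 × 30 − 9 × 2 = 17982 frames. 1088 ÷ 17982 → 0 full blocks, remainder 1088.
Within the partial block the first minute is 1800 frames and each further minute 1798, so 0 further minute boundaries passed. Total skipped labels = 18 × 0 + 2 × 0 = 0.
Non-drop label index = 1088 + 0 = 1088; at 30 labels/s that is 00:00:36:08, i.e. DF 00:00:36;08.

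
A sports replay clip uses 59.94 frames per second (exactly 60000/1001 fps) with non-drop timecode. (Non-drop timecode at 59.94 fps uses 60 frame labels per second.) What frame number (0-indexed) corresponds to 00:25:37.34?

92254

Total seconds to the label: (0 × 3600 + 25 × 60 + 37) = 1537.
Frame index = 1537 × 60 + 34 = 92254.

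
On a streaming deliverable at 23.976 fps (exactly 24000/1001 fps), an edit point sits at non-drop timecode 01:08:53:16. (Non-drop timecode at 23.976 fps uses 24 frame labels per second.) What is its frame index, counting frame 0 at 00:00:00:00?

Total seconds to the label: (1 × 3600 + 8 × 60 + 53) = 4133.
Frame index = 4133 × 24 + 16 = 99208.

99208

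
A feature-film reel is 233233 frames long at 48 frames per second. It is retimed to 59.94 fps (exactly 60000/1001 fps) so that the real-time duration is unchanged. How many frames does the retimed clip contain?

291250 frames

Target frames = source frames × (target rate / source rate) = 233233 × (60000/1001)/(48) = 233233 × 1250/1001 = 291250.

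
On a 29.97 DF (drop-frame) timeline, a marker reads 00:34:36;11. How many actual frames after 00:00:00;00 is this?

As if non-drop at 30 labels/s: (0 × 3600 + 34 × 60 + 36) × 30 + 11 = 62291.
Minute boundaries passed: 34; those not divisible by 10: 34 − 3 = 31; dropped labels = 2 × 31 = 62.
Actual frame index = 62291 − 62 = 62229.

62229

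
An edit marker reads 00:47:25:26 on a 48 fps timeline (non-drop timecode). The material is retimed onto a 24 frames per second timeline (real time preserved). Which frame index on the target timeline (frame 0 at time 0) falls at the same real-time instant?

frame 68293

Source frame index: (0×3600 + 47×60 + 25) × 48 + 26 = 136586.
Real time: 136586 / (48) = 68293/24 s.
Target frame: (68293/24) × (24) = 68293.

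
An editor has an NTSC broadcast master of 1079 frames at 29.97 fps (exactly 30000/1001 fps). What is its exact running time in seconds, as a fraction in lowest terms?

Running time = 1079 ÷ (30000/1001) = 1079 × 1001/30000 = 1080079/30000 s.

1080079/30000 seconds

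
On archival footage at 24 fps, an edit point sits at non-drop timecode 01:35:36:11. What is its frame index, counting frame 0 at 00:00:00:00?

frame 137675

Total seconds to the label: (1 × 3600 + 35 × 60 + 36) = 5736.
Frame index = 5736 × 24 + 11 = 137675.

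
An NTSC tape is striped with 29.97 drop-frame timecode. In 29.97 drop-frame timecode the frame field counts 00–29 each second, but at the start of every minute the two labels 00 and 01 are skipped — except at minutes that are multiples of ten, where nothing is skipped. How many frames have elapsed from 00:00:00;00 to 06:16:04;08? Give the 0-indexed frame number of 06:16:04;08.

Complete 10-minute blocks: 37, each 17982 frames → 665334.
Remaining 6 whole minutes in the current block: 1800 + 5 × 1798 = 10790 frames.
Within the current minute: 4 × 30 + 8 − 2 = 126 (labels ;00/;01 skipped at this minute). Total = 665334 + 10790 + 126 = 676250.

676250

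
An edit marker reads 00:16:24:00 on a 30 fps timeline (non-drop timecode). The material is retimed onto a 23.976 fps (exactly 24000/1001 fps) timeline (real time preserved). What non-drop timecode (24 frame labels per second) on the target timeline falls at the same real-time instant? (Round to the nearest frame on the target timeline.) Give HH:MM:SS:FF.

Source frame index: (0×3600 + 16×60 + 24) × 30 + 0 = 29520.
Real time: 29520 / (30) = 984 s.
Target frame: (984) × (24000/1001) = 23616000/1001 ≈ 23592.408 → 23592.
At 24 labels/s: frame 23592 → 00:16:23:00.

00:16:23:00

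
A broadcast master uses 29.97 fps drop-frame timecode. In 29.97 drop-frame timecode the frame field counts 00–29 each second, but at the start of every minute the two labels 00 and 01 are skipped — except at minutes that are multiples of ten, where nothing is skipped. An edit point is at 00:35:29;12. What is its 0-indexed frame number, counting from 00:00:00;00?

As if non-drop at 30 labels/s: (0 × 3600 + 35 × 60 + 29) × 30 + 12 = 63882.
Minute boundaries passed: 35; those not divisible by 10: 35 − 3 = 32; dropped labels = 2 × 32 = 64.
Actual frame index = 63882 − 64 = 63818.

63818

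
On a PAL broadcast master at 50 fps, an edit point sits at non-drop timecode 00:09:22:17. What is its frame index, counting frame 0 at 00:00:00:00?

Total seconds to the label: (0 × 3600 + 9 × 60 + 22) = 562.
Frame index = 562 × 50 + 17 = 28117.

28117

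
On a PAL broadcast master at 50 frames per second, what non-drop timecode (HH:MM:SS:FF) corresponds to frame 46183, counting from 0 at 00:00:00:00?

00:15:23:33

46183 ÷ 50 = 923 full seconds, remainder 33 frames.
923 s = 0 h 15 min 23 s.
Timecode: 00:15:23:33.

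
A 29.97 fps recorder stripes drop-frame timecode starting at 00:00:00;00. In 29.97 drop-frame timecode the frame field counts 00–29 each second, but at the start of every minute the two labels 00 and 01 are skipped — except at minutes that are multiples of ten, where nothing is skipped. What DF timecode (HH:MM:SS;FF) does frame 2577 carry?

00:01:25;29

Each 10-minute DF block holds 10 × 60 × 30 − 9 × 2 = 17982 frames. 2577 ÷ 17982 → 0 full blocks, remainder 2577.
Within the partial block the first minute is 1800 frames and each further minute 1798, so 1 further minute boundary passed. Total skipped labels = 18 × 0 + 2 × 1 = 2.
Non-drop label index = 2577 + 2 = 2579; at 30 labels/s that is 00:01:25:29, i.e. DF 00:01:25;29.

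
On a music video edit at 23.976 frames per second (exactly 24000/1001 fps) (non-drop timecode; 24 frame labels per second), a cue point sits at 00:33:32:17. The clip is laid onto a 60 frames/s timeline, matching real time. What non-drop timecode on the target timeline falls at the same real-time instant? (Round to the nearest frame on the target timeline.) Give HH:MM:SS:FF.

Source frame index: (0×3600 + 33×60 + 32) × 24 + 17 = 48305.
Real time: 48305 / (24000/1001) = 9670661/4800 s.
Target frame: (9670661/4800) × (60) = 9670661/80 ≈ 120883.262 → 120883.
At 60 labels/s: frame 120883 → 00:33:34:43.

00:33:34:43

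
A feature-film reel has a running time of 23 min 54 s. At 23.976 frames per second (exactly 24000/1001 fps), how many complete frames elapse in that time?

34381 frames

23 min 54 s = 1434 s.
Frames = 1434 × 24000/1001 = 34416000/1001 ≈ 34381.6184.
Complete frames: 34381.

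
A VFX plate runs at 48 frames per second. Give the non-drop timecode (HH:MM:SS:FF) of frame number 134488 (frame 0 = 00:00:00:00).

00:46:41:40

134488 ÷ 48 = 2801 full seconds, remainder 40 frames.
2801 s = 0 h 46 min 41 s.
Timecode: 00:46:41:40.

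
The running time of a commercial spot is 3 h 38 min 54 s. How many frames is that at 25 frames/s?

3 h 38 min 54 s = 13134 s.
Frames = 13134 × 25 = 328350.

328350 frames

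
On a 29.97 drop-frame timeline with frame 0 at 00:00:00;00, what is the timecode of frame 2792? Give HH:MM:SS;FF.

00:01:33;04

Ten DF minutes hold 17982 frames, so frame 2792 lies in block 0 (frames 0–17981) with 2792 frames into that block.
The block's first minute is 1800 frames and the rest 1798 each; 2792 frames reaches minute 1, so 0 × 18 + 1 × 2 = 2 labels have been skipped so far.
Adding those back, label number 2792 + 2 = 2794 at 30 labels/s is 93 s + 4 f = 0 h 1 min 33 s frame 4, i.e. 00:01:33;04.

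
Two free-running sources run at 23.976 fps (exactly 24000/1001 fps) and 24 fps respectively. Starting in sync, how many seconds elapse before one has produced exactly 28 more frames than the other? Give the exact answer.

7007/6 seconds

The gap grows by |24 − 24000/1001| = 24/1001 frames per second.
Time for a 28-frame gap: 28 ÷ (24/1001) = 7007/6 s.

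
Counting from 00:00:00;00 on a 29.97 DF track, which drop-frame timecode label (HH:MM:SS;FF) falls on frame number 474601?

04:23:55;25

Each 10-minute DF block holds 10 × 60 × 30 − 9 × 2 = 17982 frames. 474601 ÷ 17982 → 26 full blocks, remainder 7069.
Within the partial block the first minute is 1800 frames and each further minute 1798, so 3 further minute boundaries passed. Total skipped labels = 18 × 26 + 2 × 3 = 474.
Non-drop label index = 474601 + 474 = 475075; at 30 labels/s that is 04:23:55:25, i.e. DF 04:23:55;25.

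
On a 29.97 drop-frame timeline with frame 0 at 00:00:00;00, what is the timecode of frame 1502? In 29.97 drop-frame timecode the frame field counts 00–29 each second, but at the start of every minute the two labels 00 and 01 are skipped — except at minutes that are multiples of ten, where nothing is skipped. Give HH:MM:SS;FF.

Each 10-minute DF block holds 10 × 60 × 30 − 9 × 2 = 17982 frames. 1502 ÷ 17982 → 0 full blocks, remainder 1502.
Within the partial block the first minute is 1800 frames and each further minute 1798, so 0 further minute boundaries passed. Total skipped labels = 18 × 0 + 2 × 0 = 0.
Non-drop label index = 1502 + 0 = 1502; at 30 labels/s that is 00:00:50:02, i.e. DF 00:00:50;02.

00:00:50;02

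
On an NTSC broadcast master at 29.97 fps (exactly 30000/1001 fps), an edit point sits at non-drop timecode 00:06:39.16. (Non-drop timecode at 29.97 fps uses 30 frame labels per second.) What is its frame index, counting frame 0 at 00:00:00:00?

11986

Total seconds to the label: (0 × 3600 + 6 × 60 + 39) = 399.
Frame index = 399 × 30 + 16 = 11986.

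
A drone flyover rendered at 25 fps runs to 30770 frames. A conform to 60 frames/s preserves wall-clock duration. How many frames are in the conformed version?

73848 frames

Frames at target rate = 30770 × (60) / (25) = 73848.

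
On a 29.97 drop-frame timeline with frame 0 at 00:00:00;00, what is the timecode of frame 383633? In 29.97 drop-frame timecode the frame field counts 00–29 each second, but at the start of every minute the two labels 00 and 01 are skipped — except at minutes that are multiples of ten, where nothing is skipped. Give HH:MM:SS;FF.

03:33:20;17

Ten DF minutes hold 17982 frames, so frame 383633 lies in block 21 (frames 377622–395603) with 6011 frames into that block.
The block's first minute is 1800 frames and the rest 1798 each; 6011 frames reaches minute 3, so 21 × 18 + 3 × 2 = 384 labels have been skipped so far.
Adding those back, label number 383633 + 384 = 384017 at 30 labels/s is 12800 s + 17 f = 3 h 33 min 20 s frame 17, i.e. 03:33:20;17.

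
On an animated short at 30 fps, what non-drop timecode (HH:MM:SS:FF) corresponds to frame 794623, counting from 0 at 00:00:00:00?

794623 ÷ 30 = 26487 full seconds, remainder 13 frames.
26487 s = 7 h 21 min 27 s.
Timecode: 07:21:27:13.

07:21:27:13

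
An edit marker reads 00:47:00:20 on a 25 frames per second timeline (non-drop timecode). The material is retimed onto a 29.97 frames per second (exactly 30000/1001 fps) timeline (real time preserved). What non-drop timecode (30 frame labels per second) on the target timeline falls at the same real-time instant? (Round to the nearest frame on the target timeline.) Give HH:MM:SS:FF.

Source frame index: (0×3600 + 47×60 + 0) × 25 + 20 = 70520.
Real time: 70520 / (25) = 14104/5 s.
Target frame: (14104/5) × (30000/1001) = 84624000/1001 ≈ 84539.461 → 84539.
At 30 labels/s: frame 84539 → 00:46:57:29.

00:46:57:29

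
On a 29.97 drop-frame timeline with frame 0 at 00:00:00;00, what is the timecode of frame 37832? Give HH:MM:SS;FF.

Ten DF minutes hold 17982 frames, so frame 37832 lies in block 2 (frames 35964–53945) with 1868 frames into that block.
The block's first minute is 1800 frames and the rest 1798 each; 1868 frames reaches minute 1, so 2 × 18 + 1 × 2 = 38 labels have been skipped so far.
Adding those back, label number 37832 + 38 = 37870 at 30 labels/s is 1262 s + 10 f = 0 h 21 min 2 s frame 10, i.e. 00:21:02;10.

00:21:02;10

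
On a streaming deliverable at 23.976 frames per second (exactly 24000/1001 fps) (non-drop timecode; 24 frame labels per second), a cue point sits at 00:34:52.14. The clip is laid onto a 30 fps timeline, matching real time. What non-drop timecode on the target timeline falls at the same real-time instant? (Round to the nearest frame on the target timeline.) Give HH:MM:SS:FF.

Source frame index: (0×3600 + 34×60 + 52) × 24 + 14 = 50222.
Real time: 50222 / (24000/1001) = 25136111/12000 s.
Target frame: (25136111/12000) × (30) = 25136111/400 ≈ 62840.277 → 62840.
At 30 labels/s: frame 62840 → 00:34:54:20.

00:34:54:20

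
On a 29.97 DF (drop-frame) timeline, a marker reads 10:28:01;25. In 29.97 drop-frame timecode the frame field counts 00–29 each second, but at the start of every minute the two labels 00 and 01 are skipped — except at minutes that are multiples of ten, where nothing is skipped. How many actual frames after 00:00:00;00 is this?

As if non-drop at 30 labels/s: (10 × 3600 + 28 × 60 + 1) × 30 + 25 = 1130455.
Minute boundaries passed: 628; those not divisible by 10: 628 − 62 = 566; dropped labels = 2 × 566 = 1132.
Actual frame index = 1130455 − 1132 = 1129323.

1129323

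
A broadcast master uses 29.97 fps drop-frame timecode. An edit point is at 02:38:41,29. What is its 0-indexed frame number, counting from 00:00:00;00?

As if non-drop at 30 labels/s: (2 × 3600 + 38 × 60 + 41) × 30 + 29 = 285659.
Minute boundaries passed: 158; those not divisible by 10: 158 − 15 = 143; dropped labels = 2 × 143 = 286.
Actual frame index = 285659 − 286 = 285373.

285373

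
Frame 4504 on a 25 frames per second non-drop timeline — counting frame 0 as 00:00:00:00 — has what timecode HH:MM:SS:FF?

4504 ÷ 25 = 180 full seconds, remainder 4 frames.
180 s = 0 h 3 min 0 s.
Timecode: 00:03:00:04.

00:03:00:04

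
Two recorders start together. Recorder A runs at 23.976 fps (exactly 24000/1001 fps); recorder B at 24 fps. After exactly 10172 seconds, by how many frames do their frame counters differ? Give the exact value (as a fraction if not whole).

244128/1001 frames

A emits 24000/1001 × 10172 = 244128000/1001 frames; B emits 24 × 10172 = 244128.
Difference = 244128/1001 frames (≈ 243.8841); B is ahead of A.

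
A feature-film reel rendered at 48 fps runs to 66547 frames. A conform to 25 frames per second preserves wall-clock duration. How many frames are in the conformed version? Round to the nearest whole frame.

34660 frames

Frames at target rate = 66547 × (25) / (48) = 1663675/48 ≈ 34659.896.
Nearest whole frame: 34660.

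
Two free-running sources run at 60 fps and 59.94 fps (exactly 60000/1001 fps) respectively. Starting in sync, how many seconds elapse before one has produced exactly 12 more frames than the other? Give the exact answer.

The gap grows by |60000/1001 − 60| = 60/1001 frames per second.
Time for a 12-frame gap: 12 ÷ (60/1001) = 200.2 s.

200.2 seconds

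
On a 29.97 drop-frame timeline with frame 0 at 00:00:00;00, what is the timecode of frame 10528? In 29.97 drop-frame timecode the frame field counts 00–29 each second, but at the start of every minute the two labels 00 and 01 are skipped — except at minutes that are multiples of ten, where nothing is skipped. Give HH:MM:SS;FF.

00:05:51;08

Each 10-minute DF block holds 10 × 60 × 30 − 9 × 2 = 17982 frames. 10528 ÷ 17982 → 0 full blocks, remainder 10528.
Within the partial block the first minute is 1800 frames and each further minute 1798, so 5 further minute boundaries passed. Total skipped labels = 18 × 0 + 2 × 5 = 10.
Non-drop label index = 10528 + 10 = 10538; at 30 labels/s that is 00:05:51:08, i.e. DF 00:05:51;08.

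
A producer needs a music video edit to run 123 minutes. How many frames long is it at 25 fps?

123 min = 7380 s.
Frames = 7380 × 25 = 184500.

184500 frames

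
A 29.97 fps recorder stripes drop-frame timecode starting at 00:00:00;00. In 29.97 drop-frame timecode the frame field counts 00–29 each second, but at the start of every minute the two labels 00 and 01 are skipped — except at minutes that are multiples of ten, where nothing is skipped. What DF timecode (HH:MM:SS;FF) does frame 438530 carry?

04:03:52;08

Ten DF minutes hold 17982 frames, so frame 438530 lies in block 24 (frames 431568–449549) with 6962 frames into that block.
The block's first minute is 1800 frames and the rest 1798 each; 6962 frames reaches minute 3, so 24 × 18 + 3 × 2 = 438 labels have been skipped so far.
Adding those back, label number 438530 + 438 = 438968 at 30 labels/s is 14632 s + 8 f = 4 h 3 min 52 s frame 8, i.e. 04:03:52;08.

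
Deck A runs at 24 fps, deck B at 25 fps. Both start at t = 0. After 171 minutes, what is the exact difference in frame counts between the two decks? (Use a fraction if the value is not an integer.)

171 min = 10260 s.
A emits 24 × 10260 = 246240 frames; B emits 25 × 10260 = 256500.
Difference = 10260 frames; B is ahead of A.

10260 frames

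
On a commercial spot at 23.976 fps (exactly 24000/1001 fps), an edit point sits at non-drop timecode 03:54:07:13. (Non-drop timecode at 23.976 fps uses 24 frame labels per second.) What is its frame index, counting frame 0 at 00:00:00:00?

337141

Total seconds to the label: (3 × 3600 + 54 × 60 + 7) = 14047.
Frame index = 14047 × 24 + 13 = 337141.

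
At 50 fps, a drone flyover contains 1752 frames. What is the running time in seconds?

35.04 seconds

Running time = 1752 / (50) = 35.04 s.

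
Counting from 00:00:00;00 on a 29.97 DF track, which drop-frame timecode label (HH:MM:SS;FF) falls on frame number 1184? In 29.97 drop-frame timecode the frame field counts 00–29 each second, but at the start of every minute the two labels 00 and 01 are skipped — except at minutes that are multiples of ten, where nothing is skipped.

Ten DF minutes hold 17982 frames, so frame 1184 lies in block 0 (frames 0–17981) with 1184 frames into that block.
The block's first minute is 1800 frames and the rest 1798 each; 1184 frames reaches minute 0, so 0 × 18 + 0 × 2 = 0 labels have been skipped so far.
Adding those back, label number 1184 + 0 = 1184 at 30 labels/s is 39 s + 14 f = 0 h 0 min 39 s frame 14, i.e. 00:00:39;14.

00:00:39;14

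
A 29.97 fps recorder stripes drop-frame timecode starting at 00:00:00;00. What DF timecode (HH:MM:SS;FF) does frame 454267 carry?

04:12:37;11

Ten DF minutes hold 17982 frames, so frame 454267 lies in block 25 (frames 449550–467531) with 4717 frames into that block.
The block's first minute is 1800 frames and the rest 1798 each; 4717 frames reaches minute 2, so 25 × 18 + 2 × 2 = 454 labels have been skipped so far.
Adding those back, label number 454267 + 454 = 454721 at 30 labels/s is 15157 s + 11 f = 4 h 12 min 37 s frame 11, i.e. 04:12:37;11.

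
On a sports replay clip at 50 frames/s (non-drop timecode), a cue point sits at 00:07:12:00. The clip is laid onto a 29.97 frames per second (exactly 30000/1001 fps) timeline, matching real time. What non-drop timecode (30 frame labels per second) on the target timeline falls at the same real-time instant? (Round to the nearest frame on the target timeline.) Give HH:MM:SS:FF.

00:07:11:17

Source frame index: (0×3600 + 7×60 + 12) × 50 + 0 = 21600.
Real time: 21600 / (50) = 432 s.
Target frame: (432) × (30000/1001) = 12960000/1001 ≈ 12947.053 → 12947.
At 30 labels/s: frame 12947 → 00:07:11:17.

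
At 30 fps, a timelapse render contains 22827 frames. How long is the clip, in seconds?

Running time = 22827 / (30) = 760.9 s.

760.9 seconds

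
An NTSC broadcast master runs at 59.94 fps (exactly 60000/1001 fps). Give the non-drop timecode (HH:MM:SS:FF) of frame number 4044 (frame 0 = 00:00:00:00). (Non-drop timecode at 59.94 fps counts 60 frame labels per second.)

00:01:07:24

4044 ÷ 60 = 67 full seconds, remainder 24 frames.
67 s = 0 h 1 min 7 s.
Timecode: 00:01:07:24.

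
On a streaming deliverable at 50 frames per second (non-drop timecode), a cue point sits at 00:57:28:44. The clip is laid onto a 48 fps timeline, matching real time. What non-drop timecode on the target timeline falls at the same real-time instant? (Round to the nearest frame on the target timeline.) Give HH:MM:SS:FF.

Source frame index: (0×3600 + 57×60 + 28) × 50 + 44 = 172444.
Real time: 172444 / (50) = 86222/25 s.
Target frame: (86222/25) × (48) = 4138656/25 ≈ 165546.240 → 165546.
At 48 labels/s: frame 165546 → 00:57:28:42.

00:57:28:42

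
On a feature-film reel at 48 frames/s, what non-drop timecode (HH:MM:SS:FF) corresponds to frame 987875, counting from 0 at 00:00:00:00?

05:43:00:35

987875 ÷ 48 = 20580 full seconds, remainder 35 frames.
20580 s = 5 h 43 min 0 s.
Timecode: 05:43:00:35.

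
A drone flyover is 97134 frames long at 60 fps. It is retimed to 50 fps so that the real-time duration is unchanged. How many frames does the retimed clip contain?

80945 frames

Target frames = source frames × (target rate / source rate) = 97134 × (50)/(60) = 97134 × 5/6 = 80945.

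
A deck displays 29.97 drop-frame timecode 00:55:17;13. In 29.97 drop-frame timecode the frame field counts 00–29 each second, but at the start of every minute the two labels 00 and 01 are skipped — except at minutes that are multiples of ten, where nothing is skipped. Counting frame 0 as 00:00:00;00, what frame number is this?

As if non-drop at 30 labels/s: (0 × 3600 + 55 × 60 + 17) × 30 + 13 = 99523.
Minute boundaries passed: 55; those not divisible by 10: 55 − 5 = 50; dropped labels = 2 × 50 = 100.
Actual frame index = 99523 − 100 = 99423.

99423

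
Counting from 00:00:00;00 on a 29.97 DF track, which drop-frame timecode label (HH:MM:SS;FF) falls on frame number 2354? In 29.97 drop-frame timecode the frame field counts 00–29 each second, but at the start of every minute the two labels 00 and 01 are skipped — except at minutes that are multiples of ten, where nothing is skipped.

00:01:18;16

Each 10-minute DF block holds 10 × 60 × 30 − 9 × 2 = 17982 frames. 2354 ÷ 17982 → 0 full blocks, remainder 2354.
Within the partial block the first minute is 1800 frames and each further minute 1798, so 1 further minute boundary passed. Total skipped labels = 18 × 0 + 2 × 1 = 2.
Non-drop label index = 2354 + 2 = 2356; at 30 labels/s that is 00:01:18:16, i.e. DF 00:01:18;16.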